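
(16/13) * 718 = 11488/13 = 883.69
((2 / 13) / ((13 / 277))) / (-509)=-554 / 86021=-0.01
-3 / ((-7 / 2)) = 0.86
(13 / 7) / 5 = 13 / 35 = 0.37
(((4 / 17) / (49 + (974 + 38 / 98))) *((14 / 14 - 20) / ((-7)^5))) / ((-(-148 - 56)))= 19 / 14912467626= 0.00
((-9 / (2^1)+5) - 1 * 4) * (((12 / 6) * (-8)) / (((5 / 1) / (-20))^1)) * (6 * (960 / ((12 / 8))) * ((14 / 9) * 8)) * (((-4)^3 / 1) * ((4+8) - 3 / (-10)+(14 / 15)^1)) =81591795712 / 9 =9065755079.11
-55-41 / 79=-4386 / 79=-55.52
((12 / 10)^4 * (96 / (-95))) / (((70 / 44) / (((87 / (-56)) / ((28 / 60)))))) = 89299584 / 20365625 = 4.38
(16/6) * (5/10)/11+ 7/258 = 421/2838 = 0.15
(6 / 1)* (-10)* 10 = -600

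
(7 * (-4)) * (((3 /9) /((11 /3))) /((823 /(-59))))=0.18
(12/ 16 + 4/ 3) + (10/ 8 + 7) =31/ 3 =10.33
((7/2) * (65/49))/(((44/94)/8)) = 6110/77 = 79.35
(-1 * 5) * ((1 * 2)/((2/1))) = -5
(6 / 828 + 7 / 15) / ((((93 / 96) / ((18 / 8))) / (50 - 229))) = -702396 / 3565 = -197.03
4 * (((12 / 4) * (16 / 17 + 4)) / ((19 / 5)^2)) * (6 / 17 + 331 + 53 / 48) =142424625 / 104329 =1365.15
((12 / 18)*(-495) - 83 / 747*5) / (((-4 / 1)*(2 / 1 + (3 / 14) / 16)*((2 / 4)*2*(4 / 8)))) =333200 / 4059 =82.09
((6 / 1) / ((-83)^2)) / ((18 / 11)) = 11 / 20667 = 0.00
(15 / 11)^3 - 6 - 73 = -101774 / 1331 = -76.46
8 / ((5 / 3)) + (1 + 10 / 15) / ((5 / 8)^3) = 872 / 75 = 11.63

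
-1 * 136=-136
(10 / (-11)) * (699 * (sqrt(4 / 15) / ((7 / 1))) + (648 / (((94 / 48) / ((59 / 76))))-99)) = -1409850 / 9823-932 * sqrt(15) / 77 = -190.40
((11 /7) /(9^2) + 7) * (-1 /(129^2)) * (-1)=3980 /9435447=0.00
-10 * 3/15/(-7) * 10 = 2.86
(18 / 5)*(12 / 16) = 27 / 10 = 2.70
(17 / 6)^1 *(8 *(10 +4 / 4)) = 748 / 3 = 249.33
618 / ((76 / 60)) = 9270 / 19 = 487.89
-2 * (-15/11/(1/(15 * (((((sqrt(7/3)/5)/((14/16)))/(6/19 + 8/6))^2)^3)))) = 93652165287936/25418737147698125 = 0.00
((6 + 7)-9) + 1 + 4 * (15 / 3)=25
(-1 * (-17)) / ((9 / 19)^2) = 6137 / 81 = 75.77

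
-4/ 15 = -0.27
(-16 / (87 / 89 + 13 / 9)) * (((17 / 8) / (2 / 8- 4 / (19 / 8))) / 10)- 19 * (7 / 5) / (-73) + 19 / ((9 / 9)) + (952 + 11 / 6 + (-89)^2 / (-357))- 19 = 12853925117711 / 13777147650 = 932.99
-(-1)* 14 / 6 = 7 / 3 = 2.33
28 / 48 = 7 / 12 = 0.58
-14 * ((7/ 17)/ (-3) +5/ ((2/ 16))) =-28462/ 51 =-558.08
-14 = -14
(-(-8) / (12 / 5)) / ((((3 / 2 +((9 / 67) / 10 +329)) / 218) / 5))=1825750 / 166083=10.99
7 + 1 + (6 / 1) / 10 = 43 / 5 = 8.60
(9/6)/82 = 3/164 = 0.02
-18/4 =-9/2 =-4.50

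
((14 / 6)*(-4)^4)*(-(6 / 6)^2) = -1792 / 3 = -597.33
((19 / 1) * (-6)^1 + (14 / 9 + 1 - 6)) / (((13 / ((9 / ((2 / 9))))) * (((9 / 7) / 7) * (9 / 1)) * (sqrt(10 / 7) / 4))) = -740.74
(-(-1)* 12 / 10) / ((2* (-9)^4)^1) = 1 / 10935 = 0.00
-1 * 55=-55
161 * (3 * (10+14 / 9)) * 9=50232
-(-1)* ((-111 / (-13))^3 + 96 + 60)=1710363 / 2197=778.50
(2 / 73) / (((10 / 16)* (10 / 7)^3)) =686 / 45625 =0.02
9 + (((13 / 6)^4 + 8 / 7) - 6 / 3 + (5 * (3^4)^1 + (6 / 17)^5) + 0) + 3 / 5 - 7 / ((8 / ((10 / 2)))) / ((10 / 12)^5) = 424.90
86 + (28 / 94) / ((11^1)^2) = 489096 / 5687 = 86.00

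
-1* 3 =-3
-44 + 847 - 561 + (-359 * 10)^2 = 12888342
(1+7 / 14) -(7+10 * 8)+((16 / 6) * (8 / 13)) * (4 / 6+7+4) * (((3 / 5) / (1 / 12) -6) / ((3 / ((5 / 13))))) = -82.55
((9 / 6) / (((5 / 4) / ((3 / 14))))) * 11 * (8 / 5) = 792 / 175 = 4.53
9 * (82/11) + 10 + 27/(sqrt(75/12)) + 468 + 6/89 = 2721416/4895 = 555.96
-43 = -43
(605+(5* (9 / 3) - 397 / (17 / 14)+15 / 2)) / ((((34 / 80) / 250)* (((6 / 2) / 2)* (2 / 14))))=715330000 / 867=825063.44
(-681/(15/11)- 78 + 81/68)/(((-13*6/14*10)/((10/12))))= 1371377/159120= 8.62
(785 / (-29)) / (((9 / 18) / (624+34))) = -1033060 / 29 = -35622.76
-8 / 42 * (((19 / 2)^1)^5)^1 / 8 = -2476099 / 1344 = -1842.34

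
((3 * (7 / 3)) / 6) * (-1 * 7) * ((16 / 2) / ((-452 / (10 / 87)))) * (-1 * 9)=-490 / 3277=-0.15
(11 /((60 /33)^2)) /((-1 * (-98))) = 1331 /39200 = 0.03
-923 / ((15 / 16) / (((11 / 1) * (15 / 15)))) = -162448 / 15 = -10829.87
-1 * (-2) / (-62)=-1 / 31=-0.03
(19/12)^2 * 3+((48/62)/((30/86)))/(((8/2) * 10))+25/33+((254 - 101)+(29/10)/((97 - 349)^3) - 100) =16735031545123/272851286400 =61.33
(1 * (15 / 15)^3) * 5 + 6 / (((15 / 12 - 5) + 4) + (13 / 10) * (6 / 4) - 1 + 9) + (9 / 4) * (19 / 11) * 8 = 6859 / 187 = 36.68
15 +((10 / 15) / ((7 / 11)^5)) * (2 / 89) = 67956239 / 4487469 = 15.14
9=9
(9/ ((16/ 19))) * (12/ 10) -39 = -1047/ 40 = -26.18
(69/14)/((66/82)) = 943/154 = 6.12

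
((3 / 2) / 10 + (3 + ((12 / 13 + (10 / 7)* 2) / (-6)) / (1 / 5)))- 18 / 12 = -8191 / 5460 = -1.50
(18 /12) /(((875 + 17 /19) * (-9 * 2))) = -19 /199704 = -0.00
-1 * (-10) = 10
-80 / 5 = -16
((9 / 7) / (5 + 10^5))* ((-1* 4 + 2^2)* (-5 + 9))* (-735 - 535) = 0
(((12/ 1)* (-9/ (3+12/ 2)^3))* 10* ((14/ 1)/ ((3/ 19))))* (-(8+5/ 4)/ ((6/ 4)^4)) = 1574720/ 6561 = 240.01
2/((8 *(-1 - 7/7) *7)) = -1/56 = -0.02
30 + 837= 867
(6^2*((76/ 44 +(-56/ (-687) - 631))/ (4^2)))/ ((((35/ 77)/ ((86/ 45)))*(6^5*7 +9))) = -102228157/ 935024175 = -0.11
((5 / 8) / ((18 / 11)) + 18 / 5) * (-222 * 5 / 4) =-106079 / 96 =-1104.99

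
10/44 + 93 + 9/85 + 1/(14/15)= 617878/6545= 94.40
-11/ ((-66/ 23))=3.83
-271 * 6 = -1626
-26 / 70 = -13 / 35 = -0.37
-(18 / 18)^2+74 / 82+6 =242 / 41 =5.90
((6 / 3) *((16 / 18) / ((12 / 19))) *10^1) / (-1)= -760 / 27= -28.15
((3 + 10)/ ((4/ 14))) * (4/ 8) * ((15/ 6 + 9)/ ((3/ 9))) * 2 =6279/ 4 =1569.75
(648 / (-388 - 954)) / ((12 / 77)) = -189 / 61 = -3.10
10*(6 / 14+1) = 100 / 7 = 14.29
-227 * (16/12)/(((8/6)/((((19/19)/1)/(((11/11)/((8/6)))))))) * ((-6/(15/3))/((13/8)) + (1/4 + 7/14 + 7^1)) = -413821/195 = -2122.16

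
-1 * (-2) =2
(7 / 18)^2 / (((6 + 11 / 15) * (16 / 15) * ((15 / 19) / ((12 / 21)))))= 665 / 43632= 0.02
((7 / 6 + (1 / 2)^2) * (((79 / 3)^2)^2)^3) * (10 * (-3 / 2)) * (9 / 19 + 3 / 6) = -185842802194615212384631945 / 80779032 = -2300631705943384075.02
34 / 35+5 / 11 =549 / 385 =1.43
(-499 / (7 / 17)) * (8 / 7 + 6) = -424150 / 49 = -8656.12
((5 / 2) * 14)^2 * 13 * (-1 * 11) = -175175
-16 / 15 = -1.07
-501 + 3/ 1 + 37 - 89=-550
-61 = -61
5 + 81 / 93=182 / 31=5.87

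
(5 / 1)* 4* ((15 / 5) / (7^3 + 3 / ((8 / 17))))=0.17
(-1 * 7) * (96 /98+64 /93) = -7600 /651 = -11.67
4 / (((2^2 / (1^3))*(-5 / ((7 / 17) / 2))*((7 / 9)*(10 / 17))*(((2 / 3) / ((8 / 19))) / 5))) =-27 / 95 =-0.28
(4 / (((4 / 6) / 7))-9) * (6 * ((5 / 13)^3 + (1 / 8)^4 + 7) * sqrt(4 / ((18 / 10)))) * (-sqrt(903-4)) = -2095717173 * sqrt(4495) / 2249728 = -62455.04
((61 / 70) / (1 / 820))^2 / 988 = 6255001 / 12103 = 516.81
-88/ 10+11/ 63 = -2717/ 315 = -8.63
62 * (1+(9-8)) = 124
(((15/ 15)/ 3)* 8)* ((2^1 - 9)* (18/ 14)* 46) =-1104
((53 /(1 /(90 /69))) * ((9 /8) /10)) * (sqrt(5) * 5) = 86.95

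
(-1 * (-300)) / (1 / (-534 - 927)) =-438300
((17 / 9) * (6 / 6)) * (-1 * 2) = -34 / 9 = -3.78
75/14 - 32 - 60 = -1213/14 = -86.64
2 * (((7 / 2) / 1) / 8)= 7 / 8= 0.88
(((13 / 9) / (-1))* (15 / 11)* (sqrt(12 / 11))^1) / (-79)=130* sqrt(33) / 28677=0.03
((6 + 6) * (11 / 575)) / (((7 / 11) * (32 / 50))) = 363 / 644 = 0.56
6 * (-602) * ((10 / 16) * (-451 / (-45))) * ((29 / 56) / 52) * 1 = -562397 / 2496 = -225.32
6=6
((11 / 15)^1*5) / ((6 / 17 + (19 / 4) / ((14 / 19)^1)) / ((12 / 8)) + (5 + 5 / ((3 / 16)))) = 5236 / 51693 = 0.10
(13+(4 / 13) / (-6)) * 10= 129.49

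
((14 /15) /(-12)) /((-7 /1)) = 1 /90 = 0.01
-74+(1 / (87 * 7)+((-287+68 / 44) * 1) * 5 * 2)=-19618315 / 6699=-2928.54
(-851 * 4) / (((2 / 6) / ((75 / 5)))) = -153180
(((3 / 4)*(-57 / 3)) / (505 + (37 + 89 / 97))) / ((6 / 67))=-123481 / 421304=-0.29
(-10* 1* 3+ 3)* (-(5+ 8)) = 351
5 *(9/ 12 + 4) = 95/ 4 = 23.75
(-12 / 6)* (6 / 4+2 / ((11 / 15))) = -93 / 11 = -8.45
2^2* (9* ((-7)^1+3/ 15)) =-1224/ 5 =-244.80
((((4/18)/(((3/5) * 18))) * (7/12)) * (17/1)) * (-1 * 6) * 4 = -1190/243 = -4.90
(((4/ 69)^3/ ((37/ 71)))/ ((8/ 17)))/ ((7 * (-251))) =-9656/ 21356041581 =-0.00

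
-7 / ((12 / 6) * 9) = -7 / 18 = -0.39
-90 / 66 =-15 / 11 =-1.36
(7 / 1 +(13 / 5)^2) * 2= 688 / 25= 27.52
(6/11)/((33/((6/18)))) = 2/363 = 0.01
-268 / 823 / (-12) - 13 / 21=-0.59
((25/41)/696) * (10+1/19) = 4775/542184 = 0.01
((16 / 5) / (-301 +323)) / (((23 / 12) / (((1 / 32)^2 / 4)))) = 3 / 161920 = 0.00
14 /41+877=877.34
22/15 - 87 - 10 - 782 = -13163/15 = -877.53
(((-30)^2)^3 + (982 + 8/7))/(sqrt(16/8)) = 2551503441 * sqrt(2)/7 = 515481538.67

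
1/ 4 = 0.25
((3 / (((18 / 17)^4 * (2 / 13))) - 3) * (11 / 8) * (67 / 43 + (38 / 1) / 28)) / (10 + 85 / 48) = 125242403 / 29387232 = 4.26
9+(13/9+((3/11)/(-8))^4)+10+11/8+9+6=19872405721/539725824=36.82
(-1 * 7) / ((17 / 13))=-91 / 17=-5.35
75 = 75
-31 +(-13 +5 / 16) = -699 / 16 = -43.69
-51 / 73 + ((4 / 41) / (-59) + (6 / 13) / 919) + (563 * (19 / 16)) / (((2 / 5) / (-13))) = -1466921693936385 / 67509916448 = -21728.98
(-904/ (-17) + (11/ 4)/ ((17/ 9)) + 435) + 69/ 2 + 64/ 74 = 1320893/ 2516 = 525.00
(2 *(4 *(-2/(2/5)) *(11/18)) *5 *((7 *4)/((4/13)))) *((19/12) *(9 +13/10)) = -181384.91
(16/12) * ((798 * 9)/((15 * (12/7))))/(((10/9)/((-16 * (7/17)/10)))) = -469224/2125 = -220.81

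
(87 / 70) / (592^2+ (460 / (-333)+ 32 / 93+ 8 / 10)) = 898101 / 253248619568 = 0.00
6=6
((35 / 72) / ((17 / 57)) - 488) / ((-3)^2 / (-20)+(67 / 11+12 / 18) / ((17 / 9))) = -10914145 / 70182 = -155.51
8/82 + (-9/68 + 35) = 97483/2788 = 34.97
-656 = -656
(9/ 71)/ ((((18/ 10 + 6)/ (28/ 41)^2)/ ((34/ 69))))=133280/ 35685949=0.00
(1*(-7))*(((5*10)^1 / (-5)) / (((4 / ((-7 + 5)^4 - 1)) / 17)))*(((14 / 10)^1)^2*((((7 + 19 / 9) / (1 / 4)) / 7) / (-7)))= -19516 / 3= -6505.33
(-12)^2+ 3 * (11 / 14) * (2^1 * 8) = 1272 / 7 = 181.71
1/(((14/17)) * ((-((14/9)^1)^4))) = -111537/537824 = -0.21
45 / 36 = 5 / 4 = 1.25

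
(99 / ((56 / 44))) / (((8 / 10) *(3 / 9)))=16335 / 56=291.70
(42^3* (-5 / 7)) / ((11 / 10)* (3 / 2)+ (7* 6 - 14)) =-1058400 / 593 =-1784.82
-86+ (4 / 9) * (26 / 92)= -17776 / 207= -85.87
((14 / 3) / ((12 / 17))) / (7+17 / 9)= 119 / 160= 0.74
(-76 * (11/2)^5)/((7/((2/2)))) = -54642.30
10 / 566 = 5 / 283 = 0.02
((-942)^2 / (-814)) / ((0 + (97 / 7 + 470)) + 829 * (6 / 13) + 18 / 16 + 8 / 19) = -6137009424 / 4886618231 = -1.26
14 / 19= 0.74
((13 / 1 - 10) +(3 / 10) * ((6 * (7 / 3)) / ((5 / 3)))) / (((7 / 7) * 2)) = 69 / 25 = 2.76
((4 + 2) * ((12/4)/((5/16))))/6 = 48/5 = 9.60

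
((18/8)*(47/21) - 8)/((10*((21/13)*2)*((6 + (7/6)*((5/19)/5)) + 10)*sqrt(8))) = -20501*sqrt(2)/14355040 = -0.00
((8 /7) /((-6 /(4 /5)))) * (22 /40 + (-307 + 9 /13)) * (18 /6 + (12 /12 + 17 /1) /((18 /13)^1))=1695936 /2275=745.47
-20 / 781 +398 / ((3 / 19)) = 5905862 / 2343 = 2520.64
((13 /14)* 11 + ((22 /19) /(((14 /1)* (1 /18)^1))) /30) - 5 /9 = 9.71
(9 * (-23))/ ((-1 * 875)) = 207/ 875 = 0.24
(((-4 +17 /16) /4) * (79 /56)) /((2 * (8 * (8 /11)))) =-40843 /458752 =-0.09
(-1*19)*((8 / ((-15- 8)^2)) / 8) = -19 / 529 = -0.04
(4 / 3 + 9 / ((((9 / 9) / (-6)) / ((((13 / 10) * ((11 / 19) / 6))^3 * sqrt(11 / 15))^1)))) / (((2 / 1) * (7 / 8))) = 16 / 21 - 2924207 * sqrt(165) / 720195000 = 0.71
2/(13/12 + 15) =24/193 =0.12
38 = 38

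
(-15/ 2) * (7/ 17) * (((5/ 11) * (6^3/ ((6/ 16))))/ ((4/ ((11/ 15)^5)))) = -819896/ 19125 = -42.87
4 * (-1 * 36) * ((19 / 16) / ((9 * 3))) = -19 / 3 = -6.33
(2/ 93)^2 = 4/ 8649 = 0.00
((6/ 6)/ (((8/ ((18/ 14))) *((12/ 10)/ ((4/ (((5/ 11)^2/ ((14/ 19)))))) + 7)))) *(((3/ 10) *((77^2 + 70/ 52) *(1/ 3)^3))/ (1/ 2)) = 18656869/ 6240260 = 2.99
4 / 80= 0.05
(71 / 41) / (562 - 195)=71 / 15047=0.00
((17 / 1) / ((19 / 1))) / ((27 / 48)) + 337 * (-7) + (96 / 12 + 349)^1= -342070 / 171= -2000.41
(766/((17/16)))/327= 12256/5559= 2.20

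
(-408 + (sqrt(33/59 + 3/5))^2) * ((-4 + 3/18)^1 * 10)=920138/59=15595.56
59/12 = 4.92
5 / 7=0.71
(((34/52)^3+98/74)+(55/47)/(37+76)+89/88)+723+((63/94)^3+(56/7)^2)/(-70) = 724.71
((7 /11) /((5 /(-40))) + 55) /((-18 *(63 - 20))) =-61 /946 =-0.06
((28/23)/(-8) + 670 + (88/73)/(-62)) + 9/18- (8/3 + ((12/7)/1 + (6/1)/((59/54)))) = 42591949990/64488711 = 660.46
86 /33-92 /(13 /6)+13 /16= -267991 /6864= -39.04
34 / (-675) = -34 / 675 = -0.05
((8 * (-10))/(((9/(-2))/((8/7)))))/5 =256/63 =4.06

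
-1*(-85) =85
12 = 12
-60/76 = -15/19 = -0.79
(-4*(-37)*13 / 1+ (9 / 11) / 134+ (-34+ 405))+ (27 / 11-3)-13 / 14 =11832332 / 5159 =2293.53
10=10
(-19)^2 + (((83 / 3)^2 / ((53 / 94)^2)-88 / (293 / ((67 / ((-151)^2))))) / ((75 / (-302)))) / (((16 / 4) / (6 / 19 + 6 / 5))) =-2933633358673393 / 885484932375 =-3313.02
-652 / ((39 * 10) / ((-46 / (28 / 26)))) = 7498 / 105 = 71.41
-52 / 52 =-1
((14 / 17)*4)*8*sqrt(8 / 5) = 33.33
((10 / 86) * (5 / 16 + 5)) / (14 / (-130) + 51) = 27625 / 2275904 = 0.01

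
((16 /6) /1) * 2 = 16 /3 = 5.33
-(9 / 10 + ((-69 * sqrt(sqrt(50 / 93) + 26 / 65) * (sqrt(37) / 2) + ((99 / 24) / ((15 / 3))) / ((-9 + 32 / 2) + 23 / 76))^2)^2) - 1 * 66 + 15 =-(-4255 * sqrt(17205) * sqrt(186 + 25 * sqrt(186)) + 6479)^4 / 10817669005506250000 - 519 / 10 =-2485658838.27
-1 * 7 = -7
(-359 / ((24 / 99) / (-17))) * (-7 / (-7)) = 25174.88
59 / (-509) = -59 / 509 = -0.12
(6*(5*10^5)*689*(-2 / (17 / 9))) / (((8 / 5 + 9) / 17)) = -3510000000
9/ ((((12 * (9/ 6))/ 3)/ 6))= 9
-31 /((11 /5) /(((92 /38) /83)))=-7130 /17347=-0.41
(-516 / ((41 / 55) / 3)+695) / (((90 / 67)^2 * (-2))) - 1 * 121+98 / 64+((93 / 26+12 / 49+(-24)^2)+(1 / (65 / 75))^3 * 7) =48847613911237 / 57202498080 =853.94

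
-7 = -7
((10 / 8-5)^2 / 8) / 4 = 225 / 512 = 0.44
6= 6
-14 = -14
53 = 53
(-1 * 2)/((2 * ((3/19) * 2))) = -19/6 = -3.17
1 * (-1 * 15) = -15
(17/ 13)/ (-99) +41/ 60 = 17249/ 25740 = 0.67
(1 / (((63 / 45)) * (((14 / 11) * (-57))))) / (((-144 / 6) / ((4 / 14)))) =55 / 469224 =0.00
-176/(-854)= 88/427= 0.21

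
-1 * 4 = -4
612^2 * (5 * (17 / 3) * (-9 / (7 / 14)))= -191017440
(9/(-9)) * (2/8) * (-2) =1/2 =0.50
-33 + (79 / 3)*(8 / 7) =-61 / 21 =-2.90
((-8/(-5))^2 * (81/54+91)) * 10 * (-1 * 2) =-4736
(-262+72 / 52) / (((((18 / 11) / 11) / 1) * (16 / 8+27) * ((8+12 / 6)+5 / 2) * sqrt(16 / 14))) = -4.52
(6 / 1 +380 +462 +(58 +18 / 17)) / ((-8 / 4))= -7710 / 17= -453.53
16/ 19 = 0.84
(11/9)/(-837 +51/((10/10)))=-11/7074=-0.00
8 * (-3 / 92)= -0.26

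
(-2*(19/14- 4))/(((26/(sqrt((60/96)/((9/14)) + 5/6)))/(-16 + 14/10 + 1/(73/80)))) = -60791*sqrt(65)/132860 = -3.69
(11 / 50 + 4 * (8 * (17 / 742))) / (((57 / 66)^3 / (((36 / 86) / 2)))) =847202796 / 2735540675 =0.31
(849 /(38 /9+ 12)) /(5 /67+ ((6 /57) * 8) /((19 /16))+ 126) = 61604289 /149237258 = 0.41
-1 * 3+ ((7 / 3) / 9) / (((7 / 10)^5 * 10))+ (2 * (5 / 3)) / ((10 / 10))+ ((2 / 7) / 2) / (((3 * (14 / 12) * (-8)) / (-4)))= 32932 / 64827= 0.51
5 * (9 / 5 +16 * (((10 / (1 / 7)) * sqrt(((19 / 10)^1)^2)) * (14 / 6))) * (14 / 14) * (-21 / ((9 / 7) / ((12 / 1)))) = -14603372 / 3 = -4867790.67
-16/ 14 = -8/ 7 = -1.14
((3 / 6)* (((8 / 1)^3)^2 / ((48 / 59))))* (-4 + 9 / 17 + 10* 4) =100048896 / 17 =5885229.18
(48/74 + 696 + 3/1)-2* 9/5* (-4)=132099/185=714.05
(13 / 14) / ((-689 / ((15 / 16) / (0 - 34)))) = 15 / 403648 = 0.00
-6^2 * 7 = -252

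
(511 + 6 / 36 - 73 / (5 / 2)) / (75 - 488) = -1.17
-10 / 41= -0.24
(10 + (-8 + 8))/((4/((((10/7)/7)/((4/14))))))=25/14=1.79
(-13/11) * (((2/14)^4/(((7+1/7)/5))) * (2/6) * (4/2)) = -13/56595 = -0.00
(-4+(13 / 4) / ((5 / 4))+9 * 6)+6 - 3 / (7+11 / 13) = 9897 / 170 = 58.22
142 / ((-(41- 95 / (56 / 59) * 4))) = 1988 / 5031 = 0.40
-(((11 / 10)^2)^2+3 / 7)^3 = -2325518498425303 / 343000000000000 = -6.78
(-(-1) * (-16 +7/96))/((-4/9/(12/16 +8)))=160545/512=313.56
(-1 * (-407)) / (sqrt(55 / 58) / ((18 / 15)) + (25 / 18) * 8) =3399264 / 92305 -21978 * sqrt(3190) / 461525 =34.14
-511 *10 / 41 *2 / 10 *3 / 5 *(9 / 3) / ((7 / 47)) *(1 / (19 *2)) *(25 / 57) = -51465 / 14801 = -3.48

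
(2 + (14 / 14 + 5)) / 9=8 / 9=0.89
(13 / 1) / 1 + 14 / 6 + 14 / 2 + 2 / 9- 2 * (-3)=257 / 9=28.56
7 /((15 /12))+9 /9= 33 /5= 6.60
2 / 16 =1 / 8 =0.12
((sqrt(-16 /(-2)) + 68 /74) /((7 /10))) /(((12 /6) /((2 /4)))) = 85 /259 + 5 *sqrt(2) /7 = 1.34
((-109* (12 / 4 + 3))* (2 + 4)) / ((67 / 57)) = -3338.33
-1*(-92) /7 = 92 /7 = 13.14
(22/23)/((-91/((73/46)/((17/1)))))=-803/818363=-0.00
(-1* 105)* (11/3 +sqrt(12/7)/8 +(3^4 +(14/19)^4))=-1162587370/130321-15* sqrt(21)/4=-8938.14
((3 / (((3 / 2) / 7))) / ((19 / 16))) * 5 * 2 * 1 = 2240 / 19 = 117.89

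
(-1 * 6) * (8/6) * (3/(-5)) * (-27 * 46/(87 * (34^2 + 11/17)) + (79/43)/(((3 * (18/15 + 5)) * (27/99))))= 1.68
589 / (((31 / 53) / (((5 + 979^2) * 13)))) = 12547016586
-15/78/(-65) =1/338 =0.00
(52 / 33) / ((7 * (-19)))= -52 / 4389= -0.01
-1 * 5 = -5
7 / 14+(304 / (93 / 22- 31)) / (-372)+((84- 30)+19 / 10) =813446 / 14415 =56.43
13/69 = 0.19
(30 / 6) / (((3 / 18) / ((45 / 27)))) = 50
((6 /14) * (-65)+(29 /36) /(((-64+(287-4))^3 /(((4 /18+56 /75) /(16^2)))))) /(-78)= 2123547326761873 /5945932514995200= 0.36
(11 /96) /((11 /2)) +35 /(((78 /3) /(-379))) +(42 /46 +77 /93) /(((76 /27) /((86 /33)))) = -2488906913 /4894032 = -508.56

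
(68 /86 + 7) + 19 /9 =3832 /387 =9.90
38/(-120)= -19/60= -0.32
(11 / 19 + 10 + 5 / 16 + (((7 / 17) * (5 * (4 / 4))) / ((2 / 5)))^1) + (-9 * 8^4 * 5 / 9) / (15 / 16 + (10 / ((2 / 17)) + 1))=-1578154423 / 7188688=-219.53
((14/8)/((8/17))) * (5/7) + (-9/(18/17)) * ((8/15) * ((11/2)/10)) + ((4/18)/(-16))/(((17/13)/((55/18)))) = 143719/1101600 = 0.13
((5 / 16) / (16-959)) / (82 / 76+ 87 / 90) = -1425 / 8796304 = -0.00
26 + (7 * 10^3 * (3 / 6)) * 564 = 1974026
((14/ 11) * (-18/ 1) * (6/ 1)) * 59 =-89208/ 11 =-8109.82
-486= -486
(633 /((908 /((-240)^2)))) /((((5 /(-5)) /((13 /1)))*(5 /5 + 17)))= -29000.88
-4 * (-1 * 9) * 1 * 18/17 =38.12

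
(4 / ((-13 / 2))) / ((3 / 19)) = -152 / 39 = -3.90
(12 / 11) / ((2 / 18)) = 108 / 11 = 9.82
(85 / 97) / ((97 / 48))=4080 / 9409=0.43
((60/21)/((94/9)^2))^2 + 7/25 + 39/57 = 109587712877/113574575275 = 0.96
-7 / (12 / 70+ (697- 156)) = -245 / 18941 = -0.01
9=9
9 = 9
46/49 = 0.94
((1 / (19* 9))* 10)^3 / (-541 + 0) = -0.00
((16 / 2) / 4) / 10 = 1 / 5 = 0.20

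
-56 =-56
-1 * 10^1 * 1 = -10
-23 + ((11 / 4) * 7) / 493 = -22.96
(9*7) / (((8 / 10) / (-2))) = -315 / 2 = -157.50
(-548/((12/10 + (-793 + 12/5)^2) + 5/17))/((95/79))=-919955/1261819393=-0.00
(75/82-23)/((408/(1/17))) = -1811/568752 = -0.00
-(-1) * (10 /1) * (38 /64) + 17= 367 /16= 22.94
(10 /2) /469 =5 /469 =0.01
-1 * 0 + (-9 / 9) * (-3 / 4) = 3 / 4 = 0.75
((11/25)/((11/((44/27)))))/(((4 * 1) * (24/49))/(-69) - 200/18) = -12397/2118525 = -0.01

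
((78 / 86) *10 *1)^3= 59319000 / 79507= 746.09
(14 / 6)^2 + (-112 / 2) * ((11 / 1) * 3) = -16583 / 9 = -1842.56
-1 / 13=-0.08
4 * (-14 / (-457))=56 / 457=0.12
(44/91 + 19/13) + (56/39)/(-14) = 503/273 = 1.84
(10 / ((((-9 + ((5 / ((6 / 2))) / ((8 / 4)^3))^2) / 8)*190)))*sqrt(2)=-4608*sqrt(2) / 98021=-0.07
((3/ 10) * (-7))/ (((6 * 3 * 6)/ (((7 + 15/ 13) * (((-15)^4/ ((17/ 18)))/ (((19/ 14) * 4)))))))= -26294625/ 16796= -1565.53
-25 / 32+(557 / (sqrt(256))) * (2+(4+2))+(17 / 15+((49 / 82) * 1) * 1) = 5499569 / 19680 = 279.45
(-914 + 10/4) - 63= -1949/2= -974.50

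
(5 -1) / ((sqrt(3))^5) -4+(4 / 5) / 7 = -136 / 35+4 * sqrt(3) / 27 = -3.63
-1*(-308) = 308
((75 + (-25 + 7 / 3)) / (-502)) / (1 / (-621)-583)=32499 / 181746088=0.00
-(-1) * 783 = 783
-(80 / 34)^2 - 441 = -129049 / 289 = -446.54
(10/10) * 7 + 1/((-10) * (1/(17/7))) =473/70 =6.76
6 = 6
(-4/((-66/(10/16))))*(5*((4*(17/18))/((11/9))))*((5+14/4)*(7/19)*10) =252875/13794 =18.33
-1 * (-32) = 32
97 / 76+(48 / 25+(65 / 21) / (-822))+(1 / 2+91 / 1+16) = 1815236063 / 16398900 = 110.69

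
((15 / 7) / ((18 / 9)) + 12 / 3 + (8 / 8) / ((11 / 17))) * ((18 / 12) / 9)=1019 / 924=1.10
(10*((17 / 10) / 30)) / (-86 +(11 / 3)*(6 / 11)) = -17 / 2520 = -0.01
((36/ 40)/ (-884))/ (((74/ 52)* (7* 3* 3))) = -0.00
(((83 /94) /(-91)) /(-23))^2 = 6889 /38707414564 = 0.00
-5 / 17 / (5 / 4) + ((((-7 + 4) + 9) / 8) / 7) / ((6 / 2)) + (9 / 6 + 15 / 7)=1639 / 476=3.44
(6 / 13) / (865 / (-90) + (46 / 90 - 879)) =-60 / 115453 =-0.00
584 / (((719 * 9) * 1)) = 584 / 6471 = 0.09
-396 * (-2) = 792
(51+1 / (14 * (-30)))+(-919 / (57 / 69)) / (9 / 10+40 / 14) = -514397057 / 2098740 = -245.10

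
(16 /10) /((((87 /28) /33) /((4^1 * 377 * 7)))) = 896896 /5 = 179379.20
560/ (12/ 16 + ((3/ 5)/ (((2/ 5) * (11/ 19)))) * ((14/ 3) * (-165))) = -2240/ 7977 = -0.28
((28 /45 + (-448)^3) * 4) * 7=-113293393136 /45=-2517630958.58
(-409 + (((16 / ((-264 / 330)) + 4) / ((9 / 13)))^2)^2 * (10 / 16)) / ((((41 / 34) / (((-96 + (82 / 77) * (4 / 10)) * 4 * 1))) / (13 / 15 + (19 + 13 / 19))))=-1800516724061028448 / 1553480775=-1159020924.52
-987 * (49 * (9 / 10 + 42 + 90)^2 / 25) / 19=-85420713483 / 47500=-1798330.81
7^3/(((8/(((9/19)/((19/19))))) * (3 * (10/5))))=1029/304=3.38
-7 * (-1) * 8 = 56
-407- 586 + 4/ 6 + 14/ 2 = -2956/ 3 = -985.33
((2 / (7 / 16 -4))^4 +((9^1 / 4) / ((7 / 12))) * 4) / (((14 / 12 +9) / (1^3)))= 2294776280 / 1502470809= 1.53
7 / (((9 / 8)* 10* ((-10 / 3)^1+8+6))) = 0.06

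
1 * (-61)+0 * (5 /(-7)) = -61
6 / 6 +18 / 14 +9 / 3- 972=-6767 / 7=-966.71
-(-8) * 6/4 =12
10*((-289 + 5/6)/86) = -8645/258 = -33.51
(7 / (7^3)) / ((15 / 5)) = 1 / 147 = 0.01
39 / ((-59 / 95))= -3705 / 59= -62.80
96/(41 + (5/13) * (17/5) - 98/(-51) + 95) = 63648/92309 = 0.69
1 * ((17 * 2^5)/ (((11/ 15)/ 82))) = 669120/ 11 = 60829.09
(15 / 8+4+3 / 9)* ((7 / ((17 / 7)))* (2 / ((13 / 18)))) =49.55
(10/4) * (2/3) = 1.67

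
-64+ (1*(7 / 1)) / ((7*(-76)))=-4865 / 76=-64.01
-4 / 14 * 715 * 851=-1216930 / 7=-173847.14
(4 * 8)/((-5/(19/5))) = -608/25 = -24.32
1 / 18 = 0.06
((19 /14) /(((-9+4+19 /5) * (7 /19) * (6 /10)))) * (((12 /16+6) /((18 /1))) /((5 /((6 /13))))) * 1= -1805 /10192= -0.18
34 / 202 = 17 / 101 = 0.17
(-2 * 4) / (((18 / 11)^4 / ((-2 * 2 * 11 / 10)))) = 161051 / 32805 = 4.91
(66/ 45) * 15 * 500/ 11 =1000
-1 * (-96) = 96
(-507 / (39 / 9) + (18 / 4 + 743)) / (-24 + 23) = -1261 / 2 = -630.50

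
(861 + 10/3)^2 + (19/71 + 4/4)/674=160876750028/215343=747072.11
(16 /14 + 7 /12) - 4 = -191 /84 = -2.27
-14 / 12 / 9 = -7 / 54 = -0.13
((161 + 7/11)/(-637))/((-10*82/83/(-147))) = -221361/58630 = -3.78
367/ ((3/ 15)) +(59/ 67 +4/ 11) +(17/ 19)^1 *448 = 31325920/ 14003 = 2237.09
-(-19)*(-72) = -1368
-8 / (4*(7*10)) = -1 / 35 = -0.03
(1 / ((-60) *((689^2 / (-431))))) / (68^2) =431 / 131706594240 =0.00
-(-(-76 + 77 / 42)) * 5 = -2225 / 6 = -370.83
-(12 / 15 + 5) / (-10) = 29 / 50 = 0.58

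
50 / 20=5 / 2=2.50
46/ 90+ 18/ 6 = 158/ 45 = 3.51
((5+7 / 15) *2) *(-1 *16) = -174.93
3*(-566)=-1698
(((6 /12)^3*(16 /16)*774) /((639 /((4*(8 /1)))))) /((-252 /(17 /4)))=-731 /8946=-0.08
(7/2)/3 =1.17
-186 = -186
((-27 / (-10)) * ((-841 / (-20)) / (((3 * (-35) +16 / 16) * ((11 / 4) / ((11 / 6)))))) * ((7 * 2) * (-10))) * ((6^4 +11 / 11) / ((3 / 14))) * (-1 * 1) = -160344219 / 260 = -616708.53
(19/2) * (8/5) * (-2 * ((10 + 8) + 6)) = -3648/5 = -729.60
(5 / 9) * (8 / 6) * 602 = 12040 / 27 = 445.93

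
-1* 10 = -10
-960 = -960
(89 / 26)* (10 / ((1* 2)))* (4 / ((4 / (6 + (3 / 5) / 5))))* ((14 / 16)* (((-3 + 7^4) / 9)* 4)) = 12698609 / 130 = 97681.61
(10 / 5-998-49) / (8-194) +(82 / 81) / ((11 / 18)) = 44653 / 6138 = 7.27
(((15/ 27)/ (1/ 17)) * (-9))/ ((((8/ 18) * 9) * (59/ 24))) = -510/ 59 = -8.64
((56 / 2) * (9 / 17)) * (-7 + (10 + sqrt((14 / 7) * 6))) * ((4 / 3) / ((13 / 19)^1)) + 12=21804 / 221 + 12768 * sqrt(3) / 221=198.73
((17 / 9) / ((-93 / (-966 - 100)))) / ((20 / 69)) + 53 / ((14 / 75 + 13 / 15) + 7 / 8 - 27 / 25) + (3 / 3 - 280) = -201411563 / 1420110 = -141.83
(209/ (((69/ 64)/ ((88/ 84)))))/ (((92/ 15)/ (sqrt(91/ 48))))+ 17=17+ 91960 * sqrt(273)/ 33327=62.59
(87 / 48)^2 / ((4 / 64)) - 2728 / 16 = -1887 / 16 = -117.94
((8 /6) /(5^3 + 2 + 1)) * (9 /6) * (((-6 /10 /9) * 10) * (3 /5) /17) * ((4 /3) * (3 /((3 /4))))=-1 /510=-0.00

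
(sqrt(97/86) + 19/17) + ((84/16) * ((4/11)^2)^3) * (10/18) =sqrt(8342)/86 + 101588257/90349611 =2.19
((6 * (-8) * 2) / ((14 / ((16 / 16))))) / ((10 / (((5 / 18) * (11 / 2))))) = -22 / 21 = -1.05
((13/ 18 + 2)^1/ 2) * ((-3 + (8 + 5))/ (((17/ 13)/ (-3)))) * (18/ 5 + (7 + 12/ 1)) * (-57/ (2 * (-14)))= -195377/ 136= -1436.60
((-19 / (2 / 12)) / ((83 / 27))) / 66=-0.56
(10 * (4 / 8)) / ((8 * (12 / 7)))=0.36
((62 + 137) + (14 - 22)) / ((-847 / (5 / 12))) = -955 / 10164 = -0.09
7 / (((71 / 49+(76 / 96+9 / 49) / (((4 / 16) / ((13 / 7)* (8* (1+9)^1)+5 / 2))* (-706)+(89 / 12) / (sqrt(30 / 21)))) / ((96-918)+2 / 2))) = -217088551930428038 / 55215152809421+2857583511865845* sqrt(70) / 55215152809421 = -3498.68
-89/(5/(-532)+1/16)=-189392/113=-1676.04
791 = 791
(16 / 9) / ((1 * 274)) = 8 / 1233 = 0.01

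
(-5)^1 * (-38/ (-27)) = -190/ 27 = -7.04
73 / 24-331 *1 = -7871 / 24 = -327.96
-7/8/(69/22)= -77/276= -0.28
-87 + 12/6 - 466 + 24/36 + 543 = -22/3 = -7.33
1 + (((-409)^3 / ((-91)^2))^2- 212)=4680998539332270 / 68574961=68261045.59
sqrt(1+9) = sqrt(10) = 3.16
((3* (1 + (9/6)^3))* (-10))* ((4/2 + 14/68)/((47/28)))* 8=-1102500/799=-1379.85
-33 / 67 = -0.49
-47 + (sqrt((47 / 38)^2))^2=-65659 / 1444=-45.47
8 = 8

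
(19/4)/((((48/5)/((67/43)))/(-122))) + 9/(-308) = -29905693/317856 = -94.09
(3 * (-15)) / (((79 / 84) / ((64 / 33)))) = -92.80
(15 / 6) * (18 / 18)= 5 / 2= 2.50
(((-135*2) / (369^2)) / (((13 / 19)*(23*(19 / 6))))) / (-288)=5 / 36188568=0.00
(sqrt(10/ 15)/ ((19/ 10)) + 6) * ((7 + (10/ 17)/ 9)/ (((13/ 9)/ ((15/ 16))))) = 27025 * sqrt(6)/ 33592 + 48645/ 1768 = 29.48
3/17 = 0.18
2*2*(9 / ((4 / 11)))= 99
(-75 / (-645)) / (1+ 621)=5 / 26746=0.00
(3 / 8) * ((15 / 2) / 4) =45 / 64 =0.70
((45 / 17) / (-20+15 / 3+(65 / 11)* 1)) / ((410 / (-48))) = 594 / 17425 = 0.03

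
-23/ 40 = -0.58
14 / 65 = 0.22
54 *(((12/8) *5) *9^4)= 2657205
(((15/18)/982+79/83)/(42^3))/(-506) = -42353/1666658161728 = -0.00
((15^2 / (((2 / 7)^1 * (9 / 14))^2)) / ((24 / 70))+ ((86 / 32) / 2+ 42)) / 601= 32.44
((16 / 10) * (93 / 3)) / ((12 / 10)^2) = 310 / 9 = 34.44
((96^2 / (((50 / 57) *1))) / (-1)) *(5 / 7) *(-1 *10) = 525312 / 7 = 75044.57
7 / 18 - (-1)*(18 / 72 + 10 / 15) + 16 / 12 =95 / 36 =2.64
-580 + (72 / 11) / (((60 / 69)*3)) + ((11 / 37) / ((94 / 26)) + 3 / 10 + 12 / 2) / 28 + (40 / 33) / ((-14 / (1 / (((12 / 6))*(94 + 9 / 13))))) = -577.26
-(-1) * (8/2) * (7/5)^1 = 28/5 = 5.60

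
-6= -6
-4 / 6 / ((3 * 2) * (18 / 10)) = -5 / 81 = -0.06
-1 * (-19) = 19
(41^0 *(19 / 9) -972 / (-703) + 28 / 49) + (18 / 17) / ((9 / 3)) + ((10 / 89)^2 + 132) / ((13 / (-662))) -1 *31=-523253513099206 / 77529710349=-6749.07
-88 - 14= -102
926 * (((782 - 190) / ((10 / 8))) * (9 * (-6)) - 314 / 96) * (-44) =31264098613 / 30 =1042136620.43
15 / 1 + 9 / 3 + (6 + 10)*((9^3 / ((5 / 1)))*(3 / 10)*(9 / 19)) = 166014 / 475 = 349.50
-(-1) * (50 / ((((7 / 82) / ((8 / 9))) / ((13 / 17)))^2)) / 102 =1818169600 / 58499091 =31.08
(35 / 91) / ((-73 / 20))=-100 / 949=-0.11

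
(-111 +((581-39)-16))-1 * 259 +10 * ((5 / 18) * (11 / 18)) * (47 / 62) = 1579789 / 10044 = 157.29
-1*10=-10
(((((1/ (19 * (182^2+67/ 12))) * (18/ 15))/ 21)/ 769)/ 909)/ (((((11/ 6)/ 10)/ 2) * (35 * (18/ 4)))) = 128/ 14229833331604275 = 0.00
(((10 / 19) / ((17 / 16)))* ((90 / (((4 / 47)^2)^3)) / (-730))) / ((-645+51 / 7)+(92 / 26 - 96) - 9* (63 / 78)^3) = 1491961972902219 / 6822324092368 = 218.69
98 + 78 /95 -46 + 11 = 6063 /95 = 63.82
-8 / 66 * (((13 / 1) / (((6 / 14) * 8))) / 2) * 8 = -182 / 99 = -1.84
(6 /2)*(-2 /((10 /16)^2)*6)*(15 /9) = -768 /5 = -153.60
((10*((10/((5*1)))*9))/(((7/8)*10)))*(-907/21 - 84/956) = -10426272/11711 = -890.30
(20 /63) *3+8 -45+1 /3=-250 /7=-35.71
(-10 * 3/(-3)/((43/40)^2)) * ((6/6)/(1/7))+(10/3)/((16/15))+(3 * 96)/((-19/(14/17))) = 244697331/4777816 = 51.22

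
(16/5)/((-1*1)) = -16/5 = -3.20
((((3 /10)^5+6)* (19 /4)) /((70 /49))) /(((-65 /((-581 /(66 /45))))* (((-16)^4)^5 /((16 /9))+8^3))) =139147732017 /777943764922013873924009984000000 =0.00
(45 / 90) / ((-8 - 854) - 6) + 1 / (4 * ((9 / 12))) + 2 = 12149 / 5208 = 2.33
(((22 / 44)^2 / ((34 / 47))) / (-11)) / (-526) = 47 / 786896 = 0.00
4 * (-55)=-220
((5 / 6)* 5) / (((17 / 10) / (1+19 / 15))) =50 / 9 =5.56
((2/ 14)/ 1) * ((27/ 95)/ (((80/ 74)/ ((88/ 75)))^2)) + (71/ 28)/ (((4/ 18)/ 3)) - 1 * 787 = -62569852549/ 83125000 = -752.72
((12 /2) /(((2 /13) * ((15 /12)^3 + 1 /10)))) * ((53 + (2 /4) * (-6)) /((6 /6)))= 208000 /219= 949.77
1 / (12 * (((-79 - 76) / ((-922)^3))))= 195944362 / 465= 421385.72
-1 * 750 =-750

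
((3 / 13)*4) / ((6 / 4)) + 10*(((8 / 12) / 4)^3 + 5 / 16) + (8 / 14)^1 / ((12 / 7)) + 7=31225 / 2808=11.12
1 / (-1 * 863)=-1 / 863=-0.00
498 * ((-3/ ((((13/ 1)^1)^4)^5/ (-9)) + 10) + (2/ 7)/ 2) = 671977509152235306557219880/ 133034746424165596071607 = 5051.14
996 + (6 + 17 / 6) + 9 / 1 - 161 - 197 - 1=3929 / 6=654.83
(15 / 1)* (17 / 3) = 85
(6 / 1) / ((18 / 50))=50 / 3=16.67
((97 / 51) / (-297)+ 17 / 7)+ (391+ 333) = 726.42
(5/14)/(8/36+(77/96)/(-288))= 69120/42469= 1.63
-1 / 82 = -0.01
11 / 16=0.69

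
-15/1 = -15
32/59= 0.54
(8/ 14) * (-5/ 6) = -10/ 21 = -0.48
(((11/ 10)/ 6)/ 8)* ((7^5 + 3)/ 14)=18491/ 672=27.52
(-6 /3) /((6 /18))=-6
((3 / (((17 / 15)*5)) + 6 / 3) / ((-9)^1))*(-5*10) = 2150 / 153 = 14.05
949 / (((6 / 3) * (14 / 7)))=949 / 4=237.25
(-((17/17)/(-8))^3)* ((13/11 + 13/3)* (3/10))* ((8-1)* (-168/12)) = -4459/14080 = -0.32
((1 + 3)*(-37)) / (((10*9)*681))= -74 / 30645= -0.00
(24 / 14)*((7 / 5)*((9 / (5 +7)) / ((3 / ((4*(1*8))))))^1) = 96 / 5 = 19.20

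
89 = 89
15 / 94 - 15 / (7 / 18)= -25275 / 658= -38.41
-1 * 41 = -41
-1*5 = -5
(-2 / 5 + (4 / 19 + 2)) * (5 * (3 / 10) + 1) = 86 / 19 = 4.53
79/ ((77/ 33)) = 33.86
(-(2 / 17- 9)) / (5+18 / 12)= 302 / 221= 1.37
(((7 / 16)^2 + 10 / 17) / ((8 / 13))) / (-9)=-4901 / 34816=-0.14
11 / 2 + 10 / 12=6.33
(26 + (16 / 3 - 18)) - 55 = -125 / 3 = -41.67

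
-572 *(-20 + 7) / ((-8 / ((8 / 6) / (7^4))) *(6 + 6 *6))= -1859 / 151263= -0.01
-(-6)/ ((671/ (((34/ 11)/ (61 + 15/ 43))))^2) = 3206166/ 94780719620521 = 0.00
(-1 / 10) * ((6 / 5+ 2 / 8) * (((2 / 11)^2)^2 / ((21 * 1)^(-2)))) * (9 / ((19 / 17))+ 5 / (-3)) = -3103464 / 6954475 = -0.45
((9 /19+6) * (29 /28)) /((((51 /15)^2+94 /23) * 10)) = 136735 /3190936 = 0.04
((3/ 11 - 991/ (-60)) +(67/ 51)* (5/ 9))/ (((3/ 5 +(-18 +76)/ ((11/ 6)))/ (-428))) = -189292951/ 813807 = -232.60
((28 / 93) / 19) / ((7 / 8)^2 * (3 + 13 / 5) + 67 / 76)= 2240 / 730701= 0.00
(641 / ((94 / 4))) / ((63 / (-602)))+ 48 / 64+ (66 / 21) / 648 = -6925760 / 26649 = -259.89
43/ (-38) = -43/ 38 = -1.13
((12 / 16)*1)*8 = 6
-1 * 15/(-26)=15/26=0.58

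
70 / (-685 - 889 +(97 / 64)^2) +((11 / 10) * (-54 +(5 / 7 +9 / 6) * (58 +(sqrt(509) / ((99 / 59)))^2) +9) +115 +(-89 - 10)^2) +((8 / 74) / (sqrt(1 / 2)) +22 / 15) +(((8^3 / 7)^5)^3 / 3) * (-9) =-272549931204591154583368294651389695221204655913301 / 9902526370299810448740 +4 * sqrt(2) / 37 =-27523272447123954482355270000.00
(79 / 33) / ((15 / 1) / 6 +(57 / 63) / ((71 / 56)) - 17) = -11218 / 64603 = -0.17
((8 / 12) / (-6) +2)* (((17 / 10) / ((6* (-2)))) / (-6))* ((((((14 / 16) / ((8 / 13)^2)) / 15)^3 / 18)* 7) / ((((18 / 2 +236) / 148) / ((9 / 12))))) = 2529040363213 / 88060251340800000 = 0.00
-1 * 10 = -10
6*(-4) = -24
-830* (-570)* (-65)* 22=-676533000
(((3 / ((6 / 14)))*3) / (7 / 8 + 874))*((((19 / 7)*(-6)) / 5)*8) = -7296 / 11665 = -0.63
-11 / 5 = -2.20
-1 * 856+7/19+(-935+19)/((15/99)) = -655617/95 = -6901.23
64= 64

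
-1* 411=-411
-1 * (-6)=6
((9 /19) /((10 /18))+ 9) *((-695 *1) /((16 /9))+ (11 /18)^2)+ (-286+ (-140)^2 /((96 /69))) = 8510171 /855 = 9953.42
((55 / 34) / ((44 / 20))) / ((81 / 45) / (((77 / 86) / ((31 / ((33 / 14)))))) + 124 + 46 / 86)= 650375 / 133538502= 0.00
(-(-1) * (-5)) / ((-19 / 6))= 30 / 19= 1.58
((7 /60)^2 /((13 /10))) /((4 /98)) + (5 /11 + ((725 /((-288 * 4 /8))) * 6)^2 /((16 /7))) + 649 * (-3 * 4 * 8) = -135971010377 /2196480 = -61904.05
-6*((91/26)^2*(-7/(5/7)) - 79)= 11943/10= 1194.30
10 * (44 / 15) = 88 / 3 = 29.33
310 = 310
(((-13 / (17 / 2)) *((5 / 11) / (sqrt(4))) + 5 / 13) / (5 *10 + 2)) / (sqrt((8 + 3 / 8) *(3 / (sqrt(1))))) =15 *sqrt(402) / 2117401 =0.00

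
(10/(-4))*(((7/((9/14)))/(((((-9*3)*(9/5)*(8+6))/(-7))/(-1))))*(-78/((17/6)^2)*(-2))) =127400/23409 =5.44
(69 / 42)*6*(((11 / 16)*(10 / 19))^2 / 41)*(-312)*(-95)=40701375 / 43624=933.00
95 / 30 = 19 / 6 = 3.17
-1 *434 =-434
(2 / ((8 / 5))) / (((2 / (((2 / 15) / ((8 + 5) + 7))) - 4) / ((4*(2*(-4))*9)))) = -45 / 37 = -1.22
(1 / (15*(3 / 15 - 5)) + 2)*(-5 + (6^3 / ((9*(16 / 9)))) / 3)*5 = -715 / 144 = -4.97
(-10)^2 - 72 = 28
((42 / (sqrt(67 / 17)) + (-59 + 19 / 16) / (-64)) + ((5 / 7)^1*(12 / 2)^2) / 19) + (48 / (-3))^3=-557535087 / 136192 + 42*sqrt(1139) / 67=-4072.59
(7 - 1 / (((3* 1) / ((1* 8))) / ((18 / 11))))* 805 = 23345 / 11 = 2122.27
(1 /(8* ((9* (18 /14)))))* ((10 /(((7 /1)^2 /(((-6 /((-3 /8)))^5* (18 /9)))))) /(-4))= -655360 /567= -1155.84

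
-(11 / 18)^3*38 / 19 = -0.46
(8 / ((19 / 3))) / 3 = 8 / 19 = 0.42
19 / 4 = 4.75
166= 166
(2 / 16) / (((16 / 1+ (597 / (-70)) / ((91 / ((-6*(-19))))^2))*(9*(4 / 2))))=289835 / 109159776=0.00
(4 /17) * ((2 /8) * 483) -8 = 347 /17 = 20.41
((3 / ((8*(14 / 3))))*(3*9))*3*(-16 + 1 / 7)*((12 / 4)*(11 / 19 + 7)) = -2184813 / 931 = -2346.74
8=8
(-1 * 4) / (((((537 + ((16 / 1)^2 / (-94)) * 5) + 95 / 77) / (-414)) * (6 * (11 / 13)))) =295113 / 474647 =0.62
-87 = -87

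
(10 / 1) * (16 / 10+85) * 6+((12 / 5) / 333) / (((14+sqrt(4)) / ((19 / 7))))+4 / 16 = 20187436 / 3885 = 5196.25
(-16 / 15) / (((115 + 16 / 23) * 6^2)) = -92 / 359235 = -0.00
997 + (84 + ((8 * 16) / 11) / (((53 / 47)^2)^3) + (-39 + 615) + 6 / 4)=811470523638047 / 487615944838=1664.16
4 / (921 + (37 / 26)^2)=2704 / 623965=0.00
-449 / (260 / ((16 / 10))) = -898 / 325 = -2.76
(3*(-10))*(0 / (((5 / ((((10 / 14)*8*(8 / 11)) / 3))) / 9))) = 0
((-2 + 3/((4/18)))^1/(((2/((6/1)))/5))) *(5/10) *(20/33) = 52.27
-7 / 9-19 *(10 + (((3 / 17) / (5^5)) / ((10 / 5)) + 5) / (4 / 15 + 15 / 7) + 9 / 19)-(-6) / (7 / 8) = -78697049161 / 338703750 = -232.35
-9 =-9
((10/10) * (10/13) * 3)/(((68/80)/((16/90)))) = 320/663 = 0.48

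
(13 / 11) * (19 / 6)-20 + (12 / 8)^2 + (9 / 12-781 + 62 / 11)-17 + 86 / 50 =-1326437 / 1650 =-803.90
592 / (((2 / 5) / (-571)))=-845080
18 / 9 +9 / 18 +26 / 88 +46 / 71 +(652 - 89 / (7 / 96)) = -12358221 / 21868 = -565.13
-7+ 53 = 46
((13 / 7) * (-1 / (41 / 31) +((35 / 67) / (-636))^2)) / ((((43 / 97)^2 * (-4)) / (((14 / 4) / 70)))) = 6885127133096563 / 77085488971733760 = 0.09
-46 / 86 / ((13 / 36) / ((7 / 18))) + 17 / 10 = 6283 / 5590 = 1.12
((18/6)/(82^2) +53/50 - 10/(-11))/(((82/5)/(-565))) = -411531423/6065048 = -67.85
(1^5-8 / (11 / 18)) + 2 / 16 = -1053 / 88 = -11.97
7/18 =0.39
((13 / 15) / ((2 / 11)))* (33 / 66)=143 / 60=2.38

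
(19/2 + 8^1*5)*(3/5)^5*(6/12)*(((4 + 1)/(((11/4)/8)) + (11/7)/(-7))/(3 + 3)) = 4.59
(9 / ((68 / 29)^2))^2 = 57289761 / 21381376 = 2.68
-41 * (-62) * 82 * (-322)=-67118968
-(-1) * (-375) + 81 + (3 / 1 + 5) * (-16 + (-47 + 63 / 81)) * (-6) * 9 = 26586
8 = 8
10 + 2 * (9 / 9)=12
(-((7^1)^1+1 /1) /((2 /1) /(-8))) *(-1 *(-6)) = 192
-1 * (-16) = 16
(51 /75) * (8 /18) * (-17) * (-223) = 257788 /225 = 1145.72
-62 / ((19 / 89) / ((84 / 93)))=-4984 / 19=-262.32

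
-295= -295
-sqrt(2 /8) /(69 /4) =-2 /69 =-0.03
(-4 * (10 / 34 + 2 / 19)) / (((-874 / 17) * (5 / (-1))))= -258 / 41515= -0.01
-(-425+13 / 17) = 7212 / 17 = 424.24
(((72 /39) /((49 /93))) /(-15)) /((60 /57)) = -3534 /15925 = -0.22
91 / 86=1.06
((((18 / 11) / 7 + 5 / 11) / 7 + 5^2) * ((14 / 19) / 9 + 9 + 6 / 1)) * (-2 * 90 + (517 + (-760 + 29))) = -723481712 / 4851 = -149140.74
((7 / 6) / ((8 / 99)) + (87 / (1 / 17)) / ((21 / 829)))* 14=6540769 / 8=817596.12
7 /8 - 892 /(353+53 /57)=-132767 /80696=-1.65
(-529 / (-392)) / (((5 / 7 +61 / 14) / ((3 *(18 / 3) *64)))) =152352 / 497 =306.54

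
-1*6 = -6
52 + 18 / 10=269 / 5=53.80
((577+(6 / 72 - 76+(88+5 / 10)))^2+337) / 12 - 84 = 49959001 / 1728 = 28911.46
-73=-73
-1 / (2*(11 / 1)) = -1 / 22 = -0.05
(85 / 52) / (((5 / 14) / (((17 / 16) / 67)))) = 2023 / 27872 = 0.07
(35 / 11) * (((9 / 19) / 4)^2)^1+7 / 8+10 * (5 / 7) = 8.06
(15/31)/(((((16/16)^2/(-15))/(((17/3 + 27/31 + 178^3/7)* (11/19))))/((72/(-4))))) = 7788842701200/127813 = 60939362.20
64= 64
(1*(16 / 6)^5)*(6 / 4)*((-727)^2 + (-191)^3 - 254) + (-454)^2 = -35163215156 / 27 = -1302341302.07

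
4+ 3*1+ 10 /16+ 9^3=5893 /8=736.62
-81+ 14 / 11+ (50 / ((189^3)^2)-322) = -201416398714684709 / 501375964213971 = -401.73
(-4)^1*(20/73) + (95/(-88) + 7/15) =-164657/96360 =-1.71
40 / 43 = 0.93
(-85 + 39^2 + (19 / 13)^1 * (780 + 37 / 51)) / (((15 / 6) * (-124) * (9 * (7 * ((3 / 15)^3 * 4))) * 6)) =-42714775 / 62152272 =-0.69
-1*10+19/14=-121/14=-8.64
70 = 70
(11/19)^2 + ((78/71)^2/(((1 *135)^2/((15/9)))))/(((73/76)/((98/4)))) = 54554885927/161407249695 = 0.34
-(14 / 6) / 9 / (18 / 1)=-7 / 486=-0.01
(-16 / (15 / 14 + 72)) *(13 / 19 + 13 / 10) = -42224 / 97185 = -0.43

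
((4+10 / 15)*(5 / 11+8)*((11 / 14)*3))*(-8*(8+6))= -10416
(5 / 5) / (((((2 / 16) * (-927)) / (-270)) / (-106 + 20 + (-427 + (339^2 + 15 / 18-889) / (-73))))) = -36355640 / 7519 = -4835.17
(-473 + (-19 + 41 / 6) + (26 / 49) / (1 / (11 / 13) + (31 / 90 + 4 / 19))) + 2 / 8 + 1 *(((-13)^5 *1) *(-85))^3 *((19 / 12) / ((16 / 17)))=52882058879015369916535.57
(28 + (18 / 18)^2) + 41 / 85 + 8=3186 / 85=37.48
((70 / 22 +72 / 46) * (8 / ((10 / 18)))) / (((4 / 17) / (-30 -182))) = -77911272 / 1265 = -61589.94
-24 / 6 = -4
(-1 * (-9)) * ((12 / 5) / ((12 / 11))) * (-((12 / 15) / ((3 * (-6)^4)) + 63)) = -1247.40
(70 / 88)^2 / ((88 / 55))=6125 / 15488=0.40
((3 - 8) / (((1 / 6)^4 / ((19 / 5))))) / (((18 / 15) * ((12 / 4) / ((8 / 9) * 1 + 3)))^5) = -3118486328125 / 86093442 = -36222.11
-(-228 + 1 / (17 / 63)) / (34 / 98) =186837 / 289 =646.49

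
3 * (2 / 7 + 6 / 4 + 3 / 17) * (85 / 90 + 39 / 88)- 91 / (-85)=414643 / 44880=9.24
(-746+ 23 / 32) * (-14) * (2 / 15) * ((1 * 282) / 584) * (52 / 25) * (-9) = -918019557 / 73000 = -12575.61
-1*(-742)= 742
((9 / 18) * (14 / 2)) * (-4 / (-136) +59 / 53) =14413 / 3604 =4.00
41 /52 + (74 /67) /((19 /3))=63737 /66196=0.96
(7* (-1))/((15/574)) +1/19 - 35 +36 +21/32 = -2427359/9120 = -266.16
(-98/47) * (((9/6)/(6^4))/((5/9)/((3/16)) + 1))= -49/80464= -0.00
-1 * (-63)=63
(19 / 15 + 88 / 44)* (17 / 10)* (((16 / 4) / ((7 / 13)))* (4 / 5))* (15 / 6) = 6188 / 75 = 82.51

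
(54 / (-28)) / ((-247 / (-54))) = -729 / 1729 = -0.42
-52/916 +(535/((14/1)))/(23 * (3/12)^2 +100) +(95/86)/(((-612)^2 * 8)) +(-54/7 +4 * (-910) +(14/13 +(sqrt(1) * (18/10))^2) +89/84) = -37787613485515401301/10375460729337600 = -3642.02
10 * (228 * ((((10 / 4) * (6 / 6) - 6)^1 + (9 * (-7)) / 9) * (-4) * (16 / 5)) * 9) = 2757888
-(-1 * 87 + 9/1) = 78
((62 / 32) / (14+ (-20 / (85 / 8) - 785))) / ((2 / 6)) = -1581 / 210224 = -0.01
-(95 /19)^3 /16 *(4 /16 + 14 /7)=-17.58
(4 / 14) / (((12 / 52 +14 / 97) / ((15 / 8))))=18915 / 13244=1.43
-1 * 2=-2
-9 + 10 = 1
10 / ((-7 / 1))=-10 / 7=-1.43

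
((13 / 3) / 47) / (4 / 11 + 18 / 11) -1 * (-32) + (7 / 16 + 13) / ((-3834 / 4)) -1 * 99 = -48269941 / 720792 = -66.97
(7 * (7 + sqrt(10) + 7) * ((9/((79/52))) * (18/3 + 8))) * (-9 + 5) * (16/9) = -4566016/79 - 326144 * sqrt(10)/79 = -70852.83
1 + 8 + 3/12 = 37/4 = 9.25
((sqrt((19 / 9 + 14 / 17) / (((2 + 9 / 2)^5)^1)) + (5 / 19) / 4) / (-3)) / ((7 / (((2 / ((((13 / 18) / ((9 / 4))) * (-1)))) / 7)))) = 0.00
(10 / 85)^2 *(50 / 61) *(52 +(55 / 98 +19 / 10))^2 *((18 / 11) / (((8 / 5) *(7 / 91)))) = 18936519030 / 42327229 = 447.38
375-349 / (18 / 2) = 3026 / 9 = 336.22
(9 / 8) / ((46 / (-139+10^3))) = 7749 / 368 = 21.06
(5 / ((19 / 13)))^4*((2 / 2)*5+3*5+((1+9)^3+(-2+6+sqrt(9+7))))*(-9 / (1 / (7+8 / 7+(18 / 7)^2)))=-119406329347500 / 6385729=-18698934.66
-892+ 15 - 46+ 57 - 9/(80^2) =-5542409/6400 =-866.00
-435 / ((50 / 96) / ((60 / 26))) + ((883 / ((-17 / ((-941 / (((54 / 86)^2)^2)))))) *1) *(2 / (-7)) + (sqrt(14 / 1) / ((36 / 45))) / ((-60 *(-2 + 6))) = -75442570687702 / 822139227 - sqrt(14) / 192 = -91763.76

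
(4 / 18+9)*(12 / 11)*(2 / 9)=664 / 297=2.24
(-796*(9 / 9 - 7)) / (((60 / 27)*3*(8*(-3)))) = -597 / 20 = -29.85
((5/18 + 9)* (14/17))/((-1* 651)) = -167/14229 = -0.01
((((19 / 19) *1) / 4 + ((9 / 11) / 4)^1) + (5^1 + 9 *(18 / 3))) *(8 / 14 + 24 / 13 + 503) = 30079422 / 1001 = 30049.37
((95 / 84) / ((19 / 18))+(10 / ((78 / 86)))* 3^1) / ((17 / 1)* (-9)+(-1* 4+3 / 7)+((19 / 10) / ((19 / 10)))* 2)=-6215 / 28132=-0.22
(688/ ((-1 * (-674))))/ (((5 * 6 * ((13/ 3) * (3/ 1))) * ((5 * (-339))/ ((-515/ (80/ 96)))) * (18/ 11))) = 194876/ 334160775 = 0.00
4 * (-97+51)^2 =8464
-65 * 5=-325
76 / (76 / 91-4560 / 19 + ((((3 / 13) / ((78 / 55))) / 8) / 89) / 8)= -1024231936 / 3223160959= -0.32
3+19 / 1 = 22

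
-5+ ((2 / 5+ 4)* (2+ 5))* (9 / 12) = 181 / 10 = 18.10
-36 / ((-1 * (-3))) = -12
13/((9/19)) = 247/9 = 27.44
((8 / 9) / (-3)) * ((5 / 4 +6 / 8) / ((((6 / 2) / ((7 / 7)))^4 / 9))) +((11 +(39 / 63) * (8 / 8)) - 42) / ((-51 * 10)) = -907 / 144585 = -0.01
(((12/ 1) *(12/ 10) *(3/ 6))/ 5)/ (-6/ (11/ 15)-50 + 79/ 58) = -22968/ 906275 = -0.03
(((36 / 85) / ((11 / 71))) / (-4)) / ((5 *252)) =-71 / 130900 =-0.00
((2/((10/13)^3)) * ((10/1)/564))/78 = 169/169200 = 0.00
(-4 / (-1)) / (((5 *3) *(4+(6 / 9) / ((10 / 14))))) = 2 / 37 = 0.05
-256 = -256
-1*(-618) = 618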